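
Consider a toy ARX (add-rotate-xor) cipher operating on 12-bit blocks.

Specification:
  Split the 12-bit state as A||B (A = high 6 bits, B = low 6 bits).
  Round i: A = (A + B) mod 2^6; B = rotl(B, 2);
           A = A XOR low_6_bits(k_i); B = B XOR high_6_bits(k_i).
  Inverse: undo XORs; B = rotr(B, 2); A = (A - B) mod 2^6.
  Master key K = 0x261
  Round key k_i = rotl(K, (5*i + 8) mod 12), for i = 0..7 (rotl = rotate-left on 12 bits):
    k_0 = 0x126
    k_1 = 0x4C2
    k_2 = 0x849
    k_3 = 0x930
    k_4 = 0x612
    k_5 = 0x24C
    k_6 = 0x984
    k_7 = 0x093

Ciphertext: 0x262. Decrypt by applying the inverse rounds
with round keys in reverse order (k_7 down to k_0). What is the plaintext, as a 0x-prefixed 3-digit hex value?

0xCE7

s_0 = ciphertext = 0x262
s_1 = InvRound(s_0, k_7) = 0x488
s_2 = InvRound(s_1, k_6) = 0xAEB
s_3 = InvRound(s_2, k_5) = 0xFE8
s_4 = InvRound(s_3, k_4) = 0x84C
s_5 = InvRound(s_4, k_3) = 0x1CA
s_6 = InvRound(s_5, k_2) = 0x53A
s_7 = InvRound(s_6, k_1) = 0xF1A
s_8 = InvRound(s_7, k_0) = 0xCE7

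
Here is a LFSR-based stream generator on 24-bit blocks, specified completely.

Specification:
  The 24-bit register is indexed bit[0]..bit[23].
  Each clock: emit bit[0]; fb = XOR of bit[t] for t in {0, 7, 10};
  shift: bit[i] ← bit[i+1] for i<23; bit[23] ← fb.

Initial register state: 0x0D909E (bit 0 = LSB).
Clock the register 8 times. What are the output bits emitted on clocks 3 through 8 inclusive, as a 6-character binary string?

reg_0 = 0x0D909E
clock 1: out=0, reg = 0x86C84F
clock 2: out=1, reg = 0xC36427
clock 3: out=1, reg = 0x61B213
clock 4: out=1, reg = 0xB0D909
clock 5: out=1, reg = 0xD86C84
clock 6: out=0, reg = 0x6C3642
clock 7: out=0, reg = 0xB61B21
clock 8: out=1, reg = 0xDB0D90

111001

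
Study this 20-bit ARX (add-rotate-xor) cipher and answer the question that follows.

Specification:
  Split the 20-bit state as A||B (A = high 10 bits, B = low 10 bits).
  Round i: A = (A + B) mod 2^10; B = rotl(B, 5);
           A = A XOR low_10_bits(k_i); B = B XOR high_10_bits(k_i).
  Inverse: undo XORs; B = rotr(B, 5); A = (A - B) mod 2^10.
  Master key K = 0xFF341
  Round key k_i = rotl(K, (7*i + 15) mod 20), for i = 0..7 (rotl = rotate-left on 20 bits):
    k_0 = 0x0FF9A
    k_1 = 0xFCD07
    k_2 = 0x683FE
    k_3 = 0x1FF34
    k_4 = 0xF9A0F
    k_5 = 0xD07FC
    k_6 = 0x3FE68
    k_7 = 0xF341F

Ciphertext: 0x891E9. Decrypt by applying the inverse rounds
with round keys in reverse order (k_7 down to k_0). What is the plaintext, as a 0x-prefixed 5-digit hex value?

0x9F63D

s_0 = ciphertext = 0x891E9
s_1 = InvRound(s_0, k_7) = 0x6A891
s_2 = InvRound(s_1, k_6) = 0x7FDC3
s_3 = InvRound(s_2, k_5) = 0x6BC54
s_4 = InvRound(s_3, k_4) = 0x50E5D
s_5 = InvRound(s_4, k_3) = 0x89851
s_6 = InvRound(s_5, k_2) = 0xEA62F
s_7 = InvRound(s_6, k_1) = 0xC838E
s_8 = InvRound(s_7, k_0) = 0x9F63D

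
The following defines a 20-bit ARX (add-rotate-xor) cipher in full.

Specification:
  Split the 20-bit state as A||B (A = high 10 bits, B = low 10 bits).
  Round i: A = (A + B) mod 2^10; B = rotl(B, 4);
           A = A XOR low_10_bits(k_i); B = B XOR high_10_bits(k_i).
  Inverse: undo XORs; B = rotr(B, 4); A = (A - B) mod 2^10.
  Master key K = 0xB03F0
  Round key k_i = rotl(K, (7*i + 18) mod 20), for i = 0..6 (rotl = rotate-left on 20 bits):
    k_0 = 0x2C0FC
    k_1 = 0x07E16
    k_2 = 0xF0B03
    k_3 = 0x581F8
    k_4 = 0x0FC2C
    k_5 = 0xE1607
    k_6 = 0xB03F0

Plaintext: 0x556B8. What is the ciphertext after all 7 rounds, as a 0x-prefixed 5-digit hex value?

s_0 = plaintext = 0x556B8
s_1 = Round(s_0, k_0) = 0x3C73A
s_2 = Round(s_1, k_1) = 0x8F7B3
s_3 = Round(s_2, k_2) = 0xBCCFC
s_4 = Round(s_3, k_3) = 0x85EA3
s_5 = Round(s_4, k_4) = 0x25A05
s_6 = Round(s_5, k_5) = 0x273DD
s_7 = Round(s_6, k_6) = 0xE271F

0xE271F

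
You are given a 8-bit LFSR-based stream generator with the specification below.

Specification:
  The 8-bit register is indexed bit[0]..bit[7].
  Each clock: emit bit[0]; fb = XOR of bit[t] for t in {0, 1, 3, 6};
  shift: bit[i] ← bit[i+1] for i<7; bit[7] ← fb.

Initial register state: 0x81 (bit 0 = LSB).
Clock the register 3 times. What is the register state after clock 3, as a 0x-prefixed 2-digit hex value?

reg_0 = 0x81
clock 1: out=1, reg = 0xC0
clock 2: out=0, reg = 0xE0
clock 3: out=0, reg = 0xF0

0xF0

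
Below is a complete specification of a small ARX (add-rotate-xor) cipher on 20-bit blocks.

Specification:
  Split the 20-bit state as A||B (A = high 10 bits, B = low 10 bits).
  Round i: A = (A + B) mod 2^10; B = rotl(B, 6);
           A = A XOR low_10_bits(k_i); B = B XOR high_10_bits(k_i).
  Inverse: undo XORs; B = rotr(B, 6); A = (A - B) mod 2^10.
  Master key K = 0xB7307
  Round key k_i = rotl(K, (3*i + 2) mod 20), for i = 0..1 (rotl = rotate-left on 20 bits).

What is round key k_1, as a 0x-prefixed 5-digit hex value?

K = 0xB7307
k_0 = rotl(K, (3*0+2) mod 20) = rotl(K, 2) = 0xDCC1E
k_1 = rotl(K, (3*1+2) mod 20) = rotl(K, 5) = 0xE60F6

0xE60F6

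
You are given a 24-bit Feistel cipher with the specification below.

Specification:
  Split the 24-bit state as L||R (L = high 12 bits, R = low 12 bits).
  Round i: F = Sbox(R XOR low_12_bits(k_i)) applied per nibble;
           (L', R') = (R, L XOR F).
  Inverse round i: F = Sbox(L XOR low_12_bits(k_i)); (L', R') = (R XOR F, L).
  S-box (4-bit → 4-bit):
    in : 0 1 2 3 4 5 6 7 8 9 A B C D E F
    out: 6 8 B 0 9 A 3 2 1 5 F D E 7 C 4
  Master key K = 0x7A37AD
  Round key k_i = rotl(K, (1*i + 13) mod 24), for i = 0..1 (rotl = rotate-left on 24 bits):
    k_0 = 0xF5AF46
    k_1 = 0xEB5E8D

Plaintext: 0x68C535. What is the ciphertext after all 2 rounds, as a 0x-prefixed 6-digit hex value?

s_0 = plaintext = 0x68C535
s_1 = Round(s_0, k_0) = 0x5359AC
s_2 = Round(s_1, k_1) = 0x9AC78D

0x9AC78D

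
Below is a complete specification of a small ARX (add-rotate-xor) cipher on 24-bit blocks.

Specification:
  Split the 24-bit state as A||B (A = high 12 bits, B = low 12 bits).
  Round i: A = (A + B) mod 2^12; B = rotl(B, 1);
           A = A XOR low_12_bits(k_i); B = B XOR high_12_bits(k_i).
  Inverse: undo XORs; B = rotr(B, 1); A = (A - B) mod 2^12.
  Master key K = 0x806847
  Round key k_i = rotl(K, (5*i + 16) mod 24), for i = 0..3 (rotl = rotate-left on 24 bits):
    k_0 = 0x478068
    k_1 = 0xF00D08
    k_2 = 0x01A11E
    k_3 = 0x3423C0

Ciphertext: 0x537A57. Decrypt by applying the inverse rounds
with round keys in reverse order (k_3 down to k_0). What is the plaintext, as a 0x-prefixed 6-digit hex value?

0x2A906E

s_0 = ciphertext = 0x537A57
s_1 = InvRound(s_0, k_3) = 0xA6DC8A
s_2 = InvRound(s_1, k_2) = 0x52B648
s_3 = InvRound(s_2, k_1) = 0x37F4A4
s_4 = InvRound(s_3, k_0) = 0x2A906E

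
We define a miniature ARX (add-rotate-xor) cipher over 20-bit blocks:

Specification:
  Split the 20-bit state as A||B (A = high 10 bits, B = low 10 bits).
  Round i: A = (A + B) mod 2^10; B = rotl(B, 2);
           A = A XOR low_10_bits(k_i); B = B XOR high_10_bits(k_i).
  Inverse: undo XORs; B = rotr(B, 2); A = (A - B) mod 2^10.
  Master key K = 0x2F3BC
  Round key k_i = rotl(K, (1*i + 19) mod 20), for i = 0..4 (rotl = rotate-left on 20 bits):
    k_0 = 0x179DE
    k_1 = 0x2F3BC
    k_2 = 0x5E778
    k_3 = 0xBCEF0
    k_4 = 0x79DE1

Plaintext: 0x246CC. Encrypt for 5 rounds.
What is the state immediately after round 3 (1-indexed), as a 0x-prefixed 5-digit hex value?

0x06944

s_0 = plaintext = 0x246CC
s_1 = Round(s_0, k_0) = 0xA0F6C
s_2 = Round(s_1, k_1) = 0x94D0F
s_3 = Round(s_2, k_2) = 0x06944
s_4 = Round(s_3, k_3) = 0xEBBE2
s_5 = Round(s_4, k_4) = 0x9C66C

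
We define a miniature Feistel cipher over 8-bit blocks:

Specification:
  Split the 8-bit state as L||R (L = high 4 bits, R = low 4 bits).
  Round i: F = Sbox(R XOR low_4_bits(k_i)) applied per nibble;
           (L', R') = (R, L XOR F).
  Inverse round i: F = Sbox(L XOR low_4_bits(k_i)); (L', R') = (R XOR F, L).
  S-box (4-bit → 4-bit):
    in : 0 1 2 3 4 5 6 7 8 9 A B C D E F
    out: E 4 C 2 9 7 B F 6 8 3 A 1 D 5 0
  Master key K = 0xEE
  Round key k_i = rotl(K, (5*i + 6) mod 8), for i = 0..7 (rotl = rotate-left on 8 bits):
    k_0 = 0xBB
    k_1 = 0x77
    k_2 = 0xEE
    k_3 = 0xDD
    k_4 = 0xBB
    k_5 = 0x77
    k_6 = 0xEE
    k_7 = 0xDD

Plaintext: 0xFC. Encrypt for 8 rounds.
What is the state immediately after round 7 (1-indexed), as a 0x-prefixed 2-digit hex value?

s_0 = plaintext = 0xFC
s_1 = Round(s_0, k_0) = 0xC0
s_2 = Round(s_1, k_1) = 0x03
s_3 = Round(s_2, k_2) = 0x3D
s_4 = Round(s_3, k_3) = 0xDD
s_5 = Round(s_4, k_4) = 0xD6
s_6 = Round(s_5, k_5) = 0x69
s_7 = Round(s_6, k_6) = 0x99
s_8 = Round(s_7, k_7) = 0x90

0x99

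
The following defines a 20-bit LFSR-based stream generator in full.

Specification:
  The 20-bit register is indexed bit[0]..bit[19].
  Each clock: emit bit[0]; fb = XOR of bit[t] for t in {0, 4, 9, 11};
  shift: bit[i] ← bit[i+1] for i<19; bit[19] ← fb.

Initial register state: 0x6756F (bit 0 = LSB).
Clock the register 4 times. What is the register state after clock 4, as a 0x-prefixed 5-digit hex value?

0xD6756

reg_0 = 0x6756F
clock 1: out=1, reg = 0xB3AB7
clock 2: out=1, reg = 0x59D5B
clock 3: out=1, reg = 0xACEAD
clock 4: out=1, reg = 0xD6756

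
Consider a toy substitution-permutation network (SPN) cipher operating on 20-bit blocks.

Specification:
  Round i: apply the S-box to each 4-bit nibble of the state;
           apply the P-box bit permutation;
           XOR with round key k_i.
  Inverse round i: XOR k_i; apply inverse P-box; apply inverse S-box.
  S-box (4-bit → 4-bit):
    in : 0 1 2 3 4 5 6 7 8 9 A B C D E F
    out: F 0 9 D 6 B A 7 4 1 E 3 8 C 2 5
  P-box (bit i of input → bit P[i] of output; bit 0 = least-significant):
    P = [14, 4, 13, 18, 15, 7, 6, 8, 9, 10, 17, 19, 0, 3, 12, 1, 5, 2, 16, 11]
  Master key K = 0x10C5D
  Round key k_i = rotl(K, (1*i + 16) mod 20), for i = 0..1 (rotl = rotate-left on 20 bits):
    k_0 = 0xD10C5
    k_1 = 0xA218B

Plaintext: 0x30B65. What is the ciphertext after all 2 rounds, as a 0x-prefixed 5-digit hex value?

s_0 = plaintext = 0x30B65
s_1 = Round(s_0, k_0) = 0x84F7E
s_2 = Round(s_1, k_1) = 0x9B353

0x9B353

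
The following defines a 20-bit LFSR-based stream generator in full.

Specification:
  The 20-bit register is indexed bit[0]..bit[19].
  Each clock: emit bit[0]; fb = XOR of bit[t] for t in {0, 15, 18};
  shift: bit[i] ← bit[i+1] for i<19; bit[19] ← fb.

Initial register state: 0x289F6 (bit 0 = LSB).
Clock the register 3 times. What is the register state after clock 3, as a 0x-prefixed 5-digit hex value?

reg_0 = 0x289F6
clock 1: out=0, reg = 0x944FB
clock 2: out=1, reg = 0xCA27D
clock 3: out=1, reg = 0xE513E

0xE513E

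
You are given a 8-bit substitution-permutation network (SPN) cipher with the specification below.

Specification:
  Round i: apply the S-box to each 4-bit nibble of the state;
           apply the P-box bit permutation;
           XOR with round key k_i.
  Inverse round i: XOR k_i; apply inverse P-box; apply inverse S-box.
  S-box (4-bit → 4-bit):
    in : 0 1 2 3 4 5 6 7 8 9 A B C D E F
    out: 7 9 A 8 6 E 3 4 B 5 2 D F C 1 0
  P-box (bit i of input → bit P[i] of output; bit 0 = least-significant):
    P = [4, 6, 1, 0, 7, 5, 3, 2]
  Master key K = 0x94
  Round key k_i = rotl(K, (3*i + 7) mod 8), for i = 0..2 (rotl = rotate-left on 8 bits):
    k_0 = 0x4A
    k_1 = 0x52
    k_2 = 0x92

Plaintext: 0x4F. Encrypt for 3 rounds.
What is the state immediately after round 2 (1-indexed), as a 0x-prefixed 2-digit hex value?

0xB3

s_0 = plaintext = 0x4F
s_1 = Round(s_0, k_0) = 0x62
s_2 = Round(s_1, k_1) = 0xB3
s_3 = Round(s_2, k_2) = 0x1F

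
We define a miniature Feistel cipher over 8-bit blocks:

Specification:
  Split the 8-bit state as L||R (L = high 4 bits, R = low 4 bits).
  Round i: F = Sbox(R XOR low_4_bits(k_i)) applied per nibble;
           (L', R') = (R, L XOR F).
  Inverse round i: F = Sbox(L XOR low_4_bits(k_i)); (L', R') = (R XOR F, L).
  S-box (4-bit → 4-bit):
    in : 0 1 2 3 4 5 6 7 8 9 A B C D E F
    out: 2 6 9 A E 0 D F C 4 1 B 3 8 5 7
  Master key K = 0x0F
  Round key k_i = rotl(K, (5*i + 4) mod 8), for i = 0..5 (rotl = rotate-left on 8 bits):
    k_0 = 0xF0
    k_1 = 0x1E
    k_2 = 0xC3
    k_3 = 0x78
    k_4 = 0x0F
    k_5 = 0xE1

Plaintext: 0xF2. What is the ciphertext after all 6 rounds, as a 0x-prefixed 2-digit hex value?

0xD0

s_0 = plaintext = 0xF2
s_1 = Round(s_0, k_0) = 0x26
s_2 = Round(s_1, k_1) = 0x6E
s_3 = Round(s_2, k_2) = 0xEE
s_4 = Round(s_3, k_3) = 0xE3
s_5 = Round(s_4, k_4) = 0x3D
s_6 = Round(s_5, k_5) = 0xD0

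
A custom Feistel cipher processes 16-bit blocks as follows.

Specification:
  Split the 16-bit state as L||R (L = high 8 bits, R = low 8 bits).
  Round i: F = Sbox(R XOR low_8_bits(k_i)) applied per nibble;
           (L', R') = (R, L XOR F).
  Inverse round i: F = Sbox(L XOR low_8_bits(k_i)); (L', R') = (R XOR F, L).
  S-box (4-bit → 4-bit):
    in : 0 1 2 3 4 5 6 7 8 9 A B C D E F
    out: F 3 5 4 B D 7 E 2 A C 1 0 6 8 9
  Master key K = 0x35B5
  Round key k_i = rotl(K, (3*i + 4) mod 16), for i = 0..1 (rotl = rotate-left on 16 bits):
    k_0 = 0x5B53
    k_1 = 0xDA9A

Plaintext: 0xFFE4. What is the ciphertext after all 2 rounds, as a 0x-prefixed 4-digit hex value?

s_0 = plaintext = 0xFFE4
s_1 = Round(s_0, k_0) = 0xE4E1
s_2 = Round(s_1, k_1) = 0xE105

0xE105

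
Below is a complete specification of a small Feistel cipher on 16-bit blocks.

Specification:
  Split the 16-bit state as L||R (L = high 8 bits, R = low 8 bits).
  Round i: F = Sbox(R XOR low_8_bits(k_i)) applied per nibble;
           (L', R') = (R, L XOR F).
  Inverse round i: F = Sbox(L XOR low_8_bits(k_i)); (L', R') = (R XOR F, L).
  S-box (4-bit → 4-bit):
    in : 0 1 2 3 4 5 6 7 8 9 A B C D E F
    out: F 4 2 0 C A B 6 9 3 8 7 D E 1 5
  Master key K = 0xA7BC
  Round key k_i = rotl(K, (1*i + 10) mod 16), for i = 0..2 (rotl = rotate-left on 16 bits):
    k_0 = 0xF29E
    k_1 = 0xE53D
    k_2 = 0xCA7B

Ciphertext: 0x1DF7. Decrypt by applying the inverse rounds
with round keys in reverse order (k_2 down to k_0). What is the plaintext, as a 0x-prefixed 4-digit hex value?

s_0 = ciphertext = 0x1DF7
s_1 = InvRound(s_0, k_2) = 0x4C1D
s_2 = InvRound(s_1, k_1) = 0x794C
s_3 = InvRound(s_2, k_0) = 0x5A79

0x5A79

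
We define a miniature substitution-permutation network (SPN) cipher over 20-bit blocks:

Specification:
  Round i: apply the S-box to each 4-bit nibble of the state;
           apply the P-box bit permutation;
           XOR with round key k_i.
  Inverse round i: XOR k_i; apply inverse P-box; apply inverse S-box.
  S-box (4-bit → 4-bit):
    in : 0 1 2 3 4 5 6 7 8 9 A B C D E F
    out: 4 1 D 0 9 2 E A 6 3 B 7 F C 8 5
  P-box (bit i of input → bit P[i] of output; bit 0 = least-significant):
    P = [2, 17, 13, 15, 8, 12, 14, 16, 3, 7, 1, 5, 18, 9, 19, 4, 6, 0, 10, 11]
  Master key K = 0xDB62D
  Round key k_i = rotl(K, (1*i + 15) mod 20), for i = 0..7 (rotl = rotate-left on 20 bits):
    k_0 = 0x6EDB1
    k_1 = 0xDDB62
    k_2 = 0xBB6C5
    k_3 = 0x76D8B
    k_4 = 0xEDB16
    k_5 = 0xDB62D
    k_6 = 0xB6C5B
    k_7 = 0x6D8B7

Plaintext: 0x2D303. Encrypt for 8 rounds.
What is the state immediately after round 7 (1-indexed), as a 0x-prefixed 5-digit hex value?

s_0 = plaintext = 0x2D303
s_1 = Round(s_0, k_0) = 0xEA1E1
s_2 = Round(s_1, k_1) = 0x8D17E
s_3 = Round(s_2, k_2) = 0x222DC
s_4 = Round(s_3, k_3) = 0x881F5
s_5 = Round(s_4, k_4) = 0x49C1F
s_6 = Round(s_5, k_5) = 0x99DC3
s_7 = Round(s_6, k_6) = 0xE3F38
s_8 = Round(s_7, k_7) = 0x4F0BD

0xE3F38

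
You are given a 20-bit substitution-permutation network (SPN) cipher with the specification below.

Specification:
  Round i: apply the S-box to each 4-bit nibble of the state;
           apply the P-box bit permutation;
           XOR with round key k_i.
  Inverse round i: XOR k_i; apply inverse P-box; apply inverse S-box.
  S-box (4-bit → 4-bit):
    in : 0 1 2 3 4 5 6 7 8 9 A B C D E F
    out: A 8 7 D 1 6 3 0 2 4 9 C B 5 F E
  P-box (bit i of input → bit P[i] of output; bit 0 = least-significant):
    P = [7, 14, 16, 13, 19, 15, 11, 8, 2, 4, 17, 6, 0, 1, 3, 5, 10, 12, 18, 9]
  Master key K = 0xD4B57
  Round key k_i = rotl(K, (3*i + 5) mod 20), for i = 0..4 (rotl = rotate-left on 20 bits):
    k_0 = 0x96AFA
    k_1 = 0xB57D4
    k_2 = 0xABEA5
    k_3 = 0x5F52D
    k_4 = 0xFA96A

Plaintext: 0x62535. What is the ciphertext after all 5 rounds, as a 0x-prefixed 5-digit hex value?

0xB29E3

s_0 = plaintext = 0x62535
s_1 = Round(s_0, k_0) = 0x237E1
s_2 = Round(s_1, k_1) = 0x7EAFD
s_3 = Round(s_2, k_2) = 0xB374A
s_4 = Round(s_3, k_3) = 0x9D784
s_5 = Round(s_4, k_4) = 0xB29E3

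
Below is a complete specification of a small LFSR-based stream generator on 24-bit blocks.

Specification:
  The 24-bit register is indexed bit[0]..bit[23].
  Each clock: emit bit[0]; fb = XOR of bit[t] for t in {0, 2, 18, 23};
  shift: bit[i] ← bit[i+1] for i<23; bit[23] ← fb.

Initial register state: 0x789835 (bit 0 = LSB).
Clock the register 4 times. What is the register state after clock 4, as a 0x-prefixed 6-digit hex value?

reg_0 = 0x789835
clock 1: out=1, reg = 0x3C4C1A
clock 2: out=0, reg = 0x9E260D
clock 3: out=1, reg = 0x4F1306
clock 4: out=0, reg = 0x278983

0x278983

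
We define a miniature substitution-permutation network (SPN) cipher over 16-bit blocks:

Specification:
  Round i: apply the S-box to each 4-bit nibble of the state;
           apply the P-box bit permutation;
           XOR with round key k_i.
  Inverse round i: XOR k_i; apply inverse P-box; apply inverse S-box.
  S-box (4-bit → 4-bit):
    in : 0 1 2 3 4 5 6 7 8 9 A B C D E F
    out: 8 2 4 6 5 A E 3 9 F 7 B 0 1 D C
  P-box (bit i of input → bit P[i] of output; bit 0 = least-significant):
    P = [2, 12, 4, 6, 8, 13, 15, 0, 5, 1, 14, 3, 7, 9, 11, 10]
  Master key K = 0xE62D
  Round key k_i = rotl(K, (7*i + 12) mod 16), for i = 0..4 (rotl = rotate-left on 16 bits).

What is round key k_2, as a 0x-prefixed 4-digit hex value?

0xB798

K = 0xE62D
k_0 = rotl(K, (7*0+12) mod 16) = rotl(K, 12) = 0xDE62
k_1 = rotl(K, (7*1+12) mod 16) = rotl(K, 3) = 0x316F
k_2 = rotl(K, (7*2+12) mod 16) = rotl(K, 10) = 0xB798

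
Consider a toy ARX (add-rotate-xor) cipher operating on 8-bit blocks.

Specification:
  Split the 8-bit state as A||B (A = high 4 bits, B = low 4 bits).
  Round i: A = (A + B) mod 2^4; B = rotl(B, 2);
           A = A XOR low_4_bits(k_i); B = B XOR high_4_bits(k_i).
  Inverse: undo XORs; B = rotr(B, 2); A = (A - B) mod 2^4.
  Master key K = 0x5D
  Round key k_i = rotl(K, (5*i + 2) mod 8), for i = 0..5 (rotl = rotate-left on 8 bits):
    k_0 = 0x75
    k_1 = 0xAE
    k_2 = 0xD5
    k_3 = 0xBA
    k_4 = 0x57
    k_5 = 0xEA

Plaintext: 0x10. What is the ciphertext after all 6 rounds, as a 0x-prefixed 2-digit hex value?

0xE0

s_0 = plaintext = 0x10
s_1 = Round(s_0, k_0) = 0x47
s_2 = Round(s_1, k_1) = 0x57
s_3 = Round(s_2, k_2) = 0x90
s_4 = Round(s_3, k_3) = 0x3B
s_5 = Round(s_4, k_4) = 0x9B
s_6 = Round(s_5, k_5) = 0xE0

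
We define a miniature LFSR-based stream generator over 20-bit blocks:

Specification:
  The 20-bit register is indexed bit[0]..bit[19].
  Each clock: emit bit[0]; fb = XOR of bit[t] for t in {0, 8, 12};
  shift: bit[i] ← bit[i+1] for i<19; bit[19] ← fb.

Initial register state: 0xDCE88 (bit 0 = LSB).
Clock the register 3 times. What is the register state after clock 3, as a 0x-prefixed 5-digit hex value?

0x5B9D1

reg_0 = 0xDCE88
clock 1: out=0, reg = 0x6E744
clock 2: out=0, reg = 0xB73A2
clock 3: out=0, reg = 0x5B9D1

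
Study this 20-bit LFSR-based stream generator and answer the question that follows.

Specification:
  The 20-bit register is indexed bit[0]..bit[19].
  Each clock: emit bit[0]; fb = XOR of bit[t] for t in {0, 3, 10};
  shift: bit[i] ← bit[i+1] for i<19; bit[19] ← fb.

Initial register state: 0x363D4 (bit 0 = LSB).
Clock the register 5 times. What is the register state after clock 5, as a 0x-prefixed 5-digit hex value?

0xB1B1E

reg_0 = 0x363D4
clock 1: out=0, reg = 0x1B1EA
clock 2: out=0, reg = 0x8D8F5
clock 3: out=1, reg = 0xC6C7A
clock 4: out=0, reg = 0x6363D
clock 5: out=1, reg = 0xB1B1E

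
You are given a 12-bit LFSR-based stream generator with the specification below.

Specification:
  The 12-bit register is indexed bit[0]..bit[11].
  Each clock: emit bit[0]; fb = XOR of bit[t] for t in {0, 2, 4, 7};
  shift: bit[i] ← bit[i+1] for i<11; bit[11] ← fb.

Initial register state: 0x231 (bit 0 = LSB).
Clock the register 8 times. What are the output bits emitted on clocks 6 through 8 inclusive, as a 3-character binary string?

reg_0 = 0x231
clock 1: out=1, reg = 0x118
clock 2: out=0, reg = 0x88C
clock 3: out=0, reg = 0x446
clock 4: out=0, reg = 0xA23
clock 5: out=1, reg = 0xD11
clock 6: out=1, reg = 0x688
clock 7: out=0, reg = 0xB44
clock 8: out=0, reg = 0xDA2

100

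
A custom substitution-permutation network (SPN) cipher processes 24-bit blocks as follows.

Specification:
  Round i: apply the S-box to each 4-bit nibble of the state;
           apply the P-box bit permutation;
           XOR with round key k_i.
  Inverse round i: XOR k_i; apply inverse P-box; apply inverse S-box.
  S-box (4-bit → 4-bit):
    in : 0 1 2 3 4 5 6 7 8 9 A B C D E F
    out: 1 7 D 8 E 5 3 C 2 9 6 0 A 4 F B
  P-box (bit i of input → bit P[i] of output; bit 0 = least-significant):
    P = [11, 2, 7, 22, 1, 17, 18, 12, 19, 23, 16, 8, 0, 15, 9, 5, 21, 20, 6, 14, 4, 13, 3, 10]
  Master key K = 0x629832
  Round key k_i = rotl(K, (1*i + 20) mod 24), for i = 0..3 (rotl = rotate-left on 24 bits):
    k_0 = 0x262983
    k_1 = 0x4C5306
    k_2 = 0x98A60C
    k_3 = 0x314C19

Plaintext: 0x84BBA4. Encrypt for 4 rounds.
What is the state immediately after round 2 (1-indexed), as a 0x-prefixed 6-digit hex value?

s_0 = plaintext = 0x84BBA4
s_1 = Round(s_0, k_0) = 0x704947
s_2 = Round(s_1, k_1) = 0x22C4AE
s_3 = Round(s_2, k_2) = 0x7F6BF0
s_4 = Round(s_3, k_3) = 0x039012

0x22C4AE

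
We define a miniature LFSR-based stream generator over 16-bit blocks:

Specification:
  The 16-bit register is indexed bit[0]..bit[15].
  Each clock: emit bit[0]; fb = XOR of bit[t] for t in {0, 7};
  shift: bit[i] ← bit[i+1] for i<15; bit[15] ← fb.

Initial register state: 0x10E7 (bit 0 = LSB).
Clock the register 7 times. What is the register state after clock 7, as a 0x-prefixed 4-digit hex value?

reg_0 = 0x10E7
clock 1: out=1, reg = 0x0873
clock 2: out=1, reg = 0x8439
clock 3: out=1, reg = 0xC21C
clock 4: out=0, reg = 0x610E
clock 5: out=0, reg = 0x3087
clock 6: out=1, reg = 0x1843
clock 7: out=1, reg = 0x8C21

0x8C21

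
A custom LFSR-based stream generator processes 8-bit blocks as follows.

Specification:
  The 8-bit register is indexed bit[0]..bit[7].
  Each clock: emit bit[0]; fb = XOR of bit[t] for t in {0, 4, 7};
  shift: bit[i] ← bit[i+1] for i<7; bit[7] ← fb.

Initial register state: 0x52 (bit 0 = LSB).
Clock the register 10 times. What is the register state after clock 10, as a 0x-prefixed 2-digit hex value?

0x9F

reg_0 = 0x52
clock 1: out=0, reg = 0xA9
clock 2: out=1, reg = 0x54
clock 3: out=0, reg = 0xAA
clock 4: out=0, reg = 0xD5
clock 5: out=1, reg = 0xEA
clock 6: out=0, reg = 0xF5
clock 7: out=1, reg = 0xFA
clock 8: out=0, reg = 0x7D
clock 9: out=1, reg = 0x3E
clock 10: out=0, reg = 0x9F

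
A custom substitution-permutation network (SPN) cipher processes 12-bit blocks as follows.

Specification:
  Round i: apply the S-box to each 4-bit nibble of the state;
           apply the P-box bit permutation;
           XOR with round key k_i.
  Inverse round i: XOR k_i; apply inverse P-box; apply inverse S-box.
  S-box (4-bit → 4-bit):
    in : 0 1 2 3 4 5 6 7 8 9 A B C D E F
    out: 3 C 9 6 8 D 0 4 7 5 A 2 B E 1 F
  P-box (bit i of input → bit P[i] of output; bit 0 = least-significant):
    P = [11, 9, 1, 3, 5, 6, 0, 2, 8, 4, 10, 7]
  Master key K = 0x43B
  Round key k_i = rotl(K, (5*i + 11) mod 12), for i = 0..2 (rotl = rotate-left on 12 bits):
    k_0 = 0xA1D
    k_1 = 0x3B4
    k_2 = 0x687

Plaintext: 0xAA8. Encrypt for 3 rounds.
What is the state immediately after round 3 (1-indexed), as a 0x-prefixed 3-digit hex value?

0xDF3

s_0 = plaintext = 0xAA8
s_1 = Round(s_0, k_0) = 0x0CB
s_2 = Round(s_1, k_1) = 0x0C0
s_3 = Round(s_2, k_2) = 0xDF3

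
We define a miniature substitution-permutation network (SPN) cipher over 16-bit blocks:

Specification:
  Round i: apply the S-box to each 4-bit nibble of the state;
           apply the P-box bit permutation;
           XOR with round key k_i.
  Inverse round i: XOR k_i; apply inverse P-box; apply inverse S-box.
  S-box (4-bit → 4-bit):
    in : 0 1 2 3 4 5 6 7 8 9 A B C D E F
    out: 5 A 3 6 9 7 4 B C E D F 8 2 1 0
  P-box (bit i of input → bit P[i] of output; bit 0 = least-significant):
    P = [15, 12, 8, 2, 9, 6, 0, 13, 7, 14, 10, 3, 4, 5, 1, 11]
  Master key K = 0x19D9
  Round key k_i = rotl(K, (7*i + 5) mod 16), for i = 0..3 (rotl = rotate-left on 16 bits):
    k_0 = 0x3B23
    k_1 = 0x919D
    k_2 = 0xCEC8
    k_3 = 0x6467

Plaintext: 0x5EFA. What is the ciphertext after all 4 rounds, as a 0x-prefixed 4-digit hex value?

0x7C63

s_0 = plaintext = 0x5EFA
s_1 = Round(s_0, k_0) = 0xBA95
s_2 = Round(s_1, k_1) = 0x2C66
s_3 = Round(s_2, k_2) = 0xCFF1
s_4 = Round(s_3, k_3) = 0x7C63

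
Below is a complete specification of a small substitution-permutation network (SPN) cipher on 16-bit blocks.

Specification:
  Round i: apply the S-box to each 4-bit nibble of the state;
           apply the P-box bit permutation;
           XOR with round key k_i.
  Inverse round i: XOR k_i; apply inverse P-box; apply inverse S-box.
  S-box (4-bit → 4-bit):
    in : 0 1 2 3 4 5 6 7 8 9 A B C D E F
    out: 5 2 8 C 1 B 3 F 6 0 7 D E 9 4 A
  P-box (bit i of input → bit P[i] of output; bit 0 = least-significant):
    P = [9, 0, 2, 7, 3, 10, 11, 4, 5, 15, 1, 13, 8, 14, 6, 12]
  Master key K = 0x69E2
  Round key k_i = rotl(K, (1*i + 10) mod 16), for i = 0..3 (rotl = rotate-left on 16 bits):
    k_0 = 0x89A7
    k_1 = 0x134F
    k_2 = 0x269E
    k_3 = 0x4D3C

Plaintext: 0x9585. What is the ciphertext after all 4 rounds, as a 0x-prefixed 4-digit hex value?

s_0 = plaintext = 0x9585
s_1 = Round(s_0, k_0) = 0x2706
s_2 = Round(s_1, k_1) = 0xA964
s_3 = Round(s_2, k_2) = 0x61D6
s_4 = Round(s_3, k_3) = 0x8E25

0x8E25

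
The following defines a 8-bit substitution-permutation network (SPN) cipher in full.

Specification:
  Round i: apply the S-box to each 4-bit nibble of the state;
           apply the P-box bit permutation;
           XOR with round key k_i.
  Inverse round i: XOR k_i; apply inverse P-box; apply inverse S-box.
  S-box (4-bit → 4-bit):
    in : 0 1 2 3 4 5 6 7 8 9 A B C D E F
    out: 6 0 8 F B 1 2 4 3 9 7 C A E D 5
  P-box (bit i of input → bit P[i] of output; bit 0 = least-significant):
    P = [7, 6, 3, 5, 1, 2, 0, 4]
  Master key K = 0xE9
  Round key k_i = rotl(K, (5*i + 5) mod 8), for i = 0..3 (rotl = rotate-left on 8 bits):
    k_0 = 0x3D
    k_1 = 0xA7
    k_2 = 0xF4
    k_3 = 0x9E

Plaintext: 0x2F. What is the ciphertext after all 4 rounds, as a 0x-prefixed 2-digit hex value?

0xF9

s_0 = plaintext = 0x2F
s_1 = Round(s_0, k_0) = 0xA5
s_2 = Round(s_1, k_1) = 0x20
s_3 = Round(s_2, k_2) = 0xAC
s_4 = Round(s_3, k_3) = 0xF9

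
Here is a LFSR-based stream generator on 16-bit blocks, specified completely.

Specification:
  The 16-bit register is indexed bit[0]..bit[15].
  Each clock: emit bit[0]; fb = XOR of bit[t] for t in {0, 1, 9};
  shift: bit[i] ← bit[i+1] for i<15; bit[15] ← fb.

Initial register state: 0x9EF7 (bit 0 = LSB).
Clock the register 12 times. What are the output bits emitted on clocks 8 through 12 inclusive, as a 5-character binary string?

reg_0 = 0x9EF7
clock 1: out=1, reg = 0xCF7B
clock 2: out=1, reg = 0xE7BD
clock 3: out=1, reg = 0x73DE
clock 4: out=0, reg = 0x39EF
clock 5: out=1, reg = 0x1CF7
clock 6: out=1, reg = 0x0E7B
clock 7: out=1, reg = 0x873D
clock 8: out=1, reg = 0x439E
clock 9: out=0, reg = 0x21CF
clock 10: out=1, reg = 0x10E7
clock 11: out=1, reg = 0x0873
clock 12: out=1, reg = 0x0439

10111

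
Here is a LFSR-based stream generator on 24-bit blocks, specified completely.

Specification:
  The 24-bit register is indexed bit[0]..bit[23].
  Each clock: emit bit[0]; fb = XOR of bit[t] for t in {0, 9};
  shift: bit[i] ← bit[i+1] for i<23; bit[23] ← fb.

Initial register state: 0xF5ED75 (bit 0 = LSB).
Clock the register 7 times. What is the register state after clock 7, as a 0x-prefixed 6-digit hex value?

reg_0 = 0xF5ED75
clock 1: out=1, reg = 0xFAF6BA
clock 2: out=0, reg = 0xFD7B5D
clock 3: out=1, reg = 0x7EBDAE
clock 4: out=0, reg = 0x3F5ED7
clock 5: out=1, reg = 0x1FAF6B
clock 6: out=1, reg = 0x0FD7B5
clock 7: out=1, reg = 0x07EBDA

0x07EBDA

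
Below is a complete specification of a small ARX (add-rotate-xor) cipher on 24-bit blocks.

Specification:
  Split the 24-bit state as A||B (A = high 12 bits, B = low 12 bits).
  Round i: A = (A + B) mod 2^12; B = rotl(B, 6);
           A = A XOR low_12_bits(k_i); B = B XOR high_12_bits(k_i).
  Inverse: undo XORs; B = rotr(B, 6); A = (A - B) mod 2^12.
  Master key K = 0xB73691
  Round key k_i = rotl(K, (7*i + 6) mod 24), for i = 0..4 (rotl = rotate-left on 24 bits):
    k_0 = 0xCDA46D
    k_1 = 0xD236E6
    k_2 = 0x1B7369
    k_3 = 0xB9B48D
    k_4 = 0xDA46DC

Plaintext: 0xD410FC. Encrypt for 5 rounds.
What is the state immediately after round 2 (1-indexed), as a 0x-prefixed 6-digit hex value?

s_0 = plaintext = 0xD410FC
s_1 = Round(s_0, k_0) = 0xA503D9
s_2 = Round(s_1, k_1) = 0x8CFB6C
s_3 = Round(s_2, k_2) = 0x752A9A
s_4 = Round(s_3, k_3) = 0x561D31
s_5 = Round(s_4, k_4) = 0x44E1D0

0x8CFB6C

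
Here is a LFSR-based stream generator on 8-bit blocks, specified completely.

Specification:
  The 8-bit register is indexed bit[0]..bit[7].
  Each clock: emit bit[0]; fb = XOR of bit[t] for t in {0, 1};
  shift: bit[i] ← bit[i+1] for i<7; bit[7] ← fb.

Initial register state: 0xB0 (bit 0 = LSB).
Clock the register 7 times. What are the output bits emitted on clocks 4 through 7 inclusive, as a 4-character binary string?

reg_0 = 0xB0
clock 1: out=0, reg = 0x58
clock 2: out=0, reg = 0x2C
clock 3: out=0, reg = 0x16
clock 4: out=0, reg = 0x8B
clock 5: out=1, reg = 0x45
clock 6: out=1, reg = 0xA2
clock 7: out=0, reg = 0xD1

0110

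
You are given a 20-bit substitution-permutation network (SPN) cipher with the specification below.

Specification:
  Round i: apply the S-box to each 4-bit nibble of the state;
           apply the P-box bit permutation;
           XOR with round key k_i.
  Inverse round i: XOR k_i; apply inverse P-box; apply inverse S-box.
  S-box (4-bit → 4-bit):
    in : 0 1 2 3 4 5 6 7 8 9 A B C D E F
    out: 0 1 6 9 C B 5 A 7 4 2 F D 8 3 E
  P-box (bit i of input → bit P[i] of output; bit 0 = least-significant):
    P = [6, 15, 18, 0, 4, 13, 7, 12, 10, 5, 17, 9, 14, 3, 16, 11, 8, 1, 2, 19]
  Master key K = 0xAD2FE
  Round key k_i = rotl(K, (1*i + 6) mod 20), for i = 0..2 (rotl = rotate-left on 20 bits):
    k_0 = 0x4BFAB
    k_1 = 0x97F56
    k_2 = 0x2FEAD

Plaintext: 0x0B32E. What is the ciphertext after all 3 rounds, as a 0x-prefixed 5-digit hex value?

0x0971C

s_0 = plaintext = 0x0B32E
s_1 = Round(s_0, k_0) = 0x55163
s_2 = Round(s_1, k_1) = 0x1328D
s_3 = Round(s_2, k_2) = 0x0971C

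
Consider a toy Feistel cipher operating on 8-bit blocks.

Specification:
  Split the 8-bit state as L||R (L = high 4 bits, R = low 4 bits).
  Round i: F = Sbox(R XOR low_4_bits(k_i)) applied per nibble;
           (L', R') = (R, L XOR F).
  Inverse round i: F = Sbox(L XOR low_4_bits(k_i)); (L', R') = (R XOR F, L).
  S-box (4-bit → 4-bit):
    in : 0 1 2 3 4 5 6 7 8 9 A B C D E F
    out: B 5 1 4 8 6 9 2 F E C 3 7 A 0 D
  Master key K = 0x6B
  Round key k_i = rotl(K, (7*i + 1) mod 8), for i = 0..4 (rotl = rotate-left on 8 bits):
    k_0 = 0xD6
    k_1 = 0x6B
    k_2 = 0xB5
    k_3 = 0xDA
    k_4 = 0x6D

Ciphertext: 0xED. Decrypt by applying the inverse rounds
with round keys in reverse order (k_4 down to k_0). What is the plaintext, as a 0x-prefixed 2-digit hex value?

0x17

s_0 = ciphertext = 0xED
s_1 = InvRound(s_0, k_4) = 0x9E
s_2 = InvRound(s_1, k_3) = 0xA9
s_3 = InvRound(s_2, k_2) = 0x4A
s_4 = InvRound(s_3, k_1) = 0x74
s_5 = InvRound(s_4, k_0) = 0x17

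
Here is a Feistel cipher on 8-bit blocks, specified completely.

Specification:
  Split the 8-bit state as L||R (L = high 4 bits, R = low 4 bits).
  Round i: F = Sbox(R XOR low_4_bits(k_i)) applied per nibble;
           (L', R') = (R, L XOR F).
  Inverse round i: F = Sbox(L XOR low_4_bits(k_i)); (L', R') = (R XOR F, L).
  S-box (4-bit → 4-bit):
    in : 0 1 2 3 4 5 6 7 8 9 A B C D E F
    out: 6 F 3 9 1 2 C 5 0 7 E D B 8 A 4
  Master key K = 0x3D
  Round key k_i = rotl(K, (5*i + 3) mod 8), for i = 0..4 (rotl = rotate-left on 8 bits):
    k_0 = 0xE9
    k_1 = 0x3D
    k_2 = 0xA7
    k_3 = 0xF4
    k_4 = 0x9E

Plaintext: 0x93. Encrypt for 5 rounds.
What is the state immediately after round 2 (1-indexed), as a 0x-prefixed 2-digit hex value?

0x7D

s_0 = plaintext = 0x93
s_1 = Round(s_0, k_0) = 0x37
s_2 = Round(s_1, k_1) = 0x7D
s_3 = Round(s_2, k_2) = 0xD9
s_4 = Round(s_3, k_3) = 0x95
s_5 = Round(s_4, k_4) = 0x54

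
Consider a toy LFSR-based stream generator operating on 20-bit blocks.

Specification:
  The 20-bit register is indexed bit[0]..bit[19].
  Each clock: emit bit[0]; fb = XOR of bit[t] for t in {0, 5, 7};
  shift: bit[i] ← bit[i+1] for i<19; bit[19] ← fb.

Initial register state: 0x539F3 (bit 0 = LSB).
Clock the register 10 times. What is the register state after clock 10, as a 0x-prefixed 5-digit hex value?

0x93D4E

reg_0 = 0x539F3
clock 1: out=1, reg = 0xA9CF9
clock 2: out=1, reg = 0xD4E7C
clock 3: out=0, reg = 0xEA73E
clock 4: out=0, reg = 0xF539F
clock 5: out=1, reg = 0x7A9CF
clock 6: out=1, reg = 0x3D4E7
clock 7: out=1, reg = 0x9EA73
clock 8: out=1, reg = 0x4F539
clock 9: out=1, reg = 0x27A9C
clock 10: out=0, reg = 0x93D4E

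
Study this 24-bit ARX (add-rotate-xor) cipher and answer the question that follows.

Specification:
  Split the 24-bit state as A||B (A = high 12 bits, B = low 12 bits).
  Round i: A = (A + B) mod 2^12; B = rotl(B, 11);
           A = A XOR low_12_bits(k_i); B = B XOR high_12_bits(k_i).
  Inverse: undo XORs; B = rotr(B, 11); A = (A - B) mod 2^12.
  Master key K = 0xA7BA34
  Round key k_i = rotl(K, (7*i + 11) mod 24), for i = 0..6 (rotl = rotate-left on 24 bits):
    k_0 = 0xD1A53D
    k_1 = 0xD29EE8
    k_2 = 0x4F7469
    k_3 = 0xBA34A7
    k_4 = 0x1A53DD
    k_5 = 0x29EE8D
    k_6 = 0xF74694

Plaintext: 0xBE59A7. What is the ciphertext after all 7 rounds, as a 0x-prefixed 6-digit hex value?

s_0 = plaintext = 0xBE59A7
s_1 = Round(s_0, k_0) = 0x0B11C9
s_2 = Round(s_1, k_1) = 0xC925CD
s_3 = Round(s_2, k_2) = 0x636E11
s_4 = Round(s_3, k_3) = 0x0E04AB
s_5 = Round(s_4, k_4) = 0x656BF0
s_6 = Round(s_5, k_5) = 0xCCB766
s_7 = Round(s_6, k_6) = 0x2A5CC7

0x2A5CC7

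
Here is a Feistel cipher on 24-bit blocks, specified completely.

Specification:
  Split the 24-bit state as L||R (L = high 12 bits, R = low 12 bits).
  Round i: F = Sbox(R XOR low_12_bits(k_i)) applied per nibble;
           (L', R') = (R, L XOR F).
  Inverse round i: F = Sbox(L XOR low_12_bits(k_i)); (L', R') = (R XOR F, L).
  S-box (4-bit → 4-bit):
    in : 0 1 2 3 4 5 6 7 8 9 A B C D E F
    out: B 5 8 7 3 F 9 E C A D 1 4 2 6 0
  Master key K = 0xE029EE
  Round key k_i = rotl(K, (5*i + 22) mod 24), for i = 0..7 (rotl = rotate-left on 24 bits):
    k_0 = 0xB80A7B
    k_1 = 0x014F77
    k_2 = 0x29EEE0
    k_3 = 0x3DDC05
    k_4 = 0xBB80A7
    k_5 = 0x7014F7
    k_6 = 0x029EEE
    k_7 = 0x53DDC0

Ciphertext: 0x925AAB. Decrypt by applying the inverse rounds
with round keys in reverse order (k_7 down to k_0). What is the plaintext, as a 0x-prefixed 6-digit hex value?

s_0 = ciphertext = 0x925AAB
s_1 = InvRound(s_0, k_7) = 0x9C4925
s_2 = InvRound(s_1, k_6) = 0x7A89C4
s_3 = InvRound(s_2, k_5) = 0xE347A8
s_4 = InvRound(s_3, k_4) = 0x10FE34
s_5 = InvRound(s_4, k_3) = 0xC8910F
s_6 = InvRound(s_5, k_2) = 0x995C89
s_7 = InvRound(s_6, k_1) = 0x5E1995
s_8 = InvRound(s_7, k_0) = 0x9385E1

0x9385E1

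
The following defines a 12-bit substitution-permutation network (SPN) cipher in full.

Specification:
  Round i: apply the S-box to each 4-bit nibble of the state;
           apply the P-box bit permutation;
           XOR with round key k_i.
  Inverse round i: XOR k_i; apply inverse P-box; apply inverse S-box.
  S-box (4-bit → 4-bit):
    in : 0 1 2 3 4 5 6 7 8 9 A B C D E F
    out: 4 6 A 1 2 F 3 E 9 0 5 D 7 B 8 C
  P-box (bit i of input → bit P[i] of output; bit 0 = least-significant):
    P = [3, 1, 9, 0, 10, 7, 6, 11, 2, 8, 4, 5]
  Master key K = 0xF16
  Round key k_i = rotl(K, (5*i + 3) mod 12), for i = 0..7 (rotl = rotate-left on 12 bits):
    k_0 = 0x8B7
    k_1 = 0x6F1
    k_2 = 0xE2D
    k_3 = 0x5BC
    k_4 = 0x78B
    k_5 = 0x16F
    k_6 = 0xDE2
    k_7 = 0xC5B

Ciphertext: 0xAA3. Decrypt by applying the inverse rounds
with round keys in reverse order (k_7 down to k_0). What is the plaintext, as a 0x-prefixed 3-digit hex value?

0xD64

s_0 = ciphertext = 0xAA3
s_1 = InvRound(s_0, k_7) = 0xFCA
s_2 = InvRound(s_1, k_6) = 0xE9A
s_3 = InvRound(s_2, k_5) = 0x55F
s_4 = InvRound(s_3, k_4) = 0xA10
s_5 = InvRound(s_4, k_3) = 0xDDA
s_6 = InvRound(s_5, k_2) = 0x517
s_7 = InvRound(s_6, k_1) = 0xD11
s_8 = InvRound(s_7, k_0) = 0xD64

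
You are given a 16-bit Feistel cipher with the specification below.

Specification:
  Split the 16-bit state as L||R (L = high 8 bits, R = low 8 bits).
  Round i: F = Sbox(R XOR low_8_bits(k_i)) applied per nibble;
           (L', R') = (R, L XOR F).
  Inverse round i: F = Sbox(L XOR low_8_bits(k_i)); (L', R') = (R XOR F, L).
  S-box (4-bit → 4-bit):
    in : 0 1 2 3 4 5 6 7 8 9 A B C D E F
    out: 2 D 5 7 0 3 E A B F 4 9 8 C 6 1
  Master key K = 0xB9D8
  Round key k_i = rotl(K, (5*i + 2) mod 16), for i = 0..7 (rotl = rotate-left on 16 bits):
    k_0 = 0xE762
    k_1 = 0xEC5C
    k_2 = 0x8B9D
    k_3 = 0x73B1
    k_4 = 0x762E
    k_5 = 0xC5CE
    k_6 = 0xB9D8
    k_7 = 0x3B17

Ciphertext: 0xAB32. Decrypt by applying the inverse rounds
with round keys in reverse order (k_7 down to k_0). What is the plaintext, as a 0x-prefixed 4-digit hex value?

s_0 = ciphertext = 0xAB32
s_1 = InvRound(s_0, k_7) = 0xAAAB
s_2 = InvRound(s_1, k_6) = 0x0EAA
s_3 = InvRound(s_2, k_5) = 0x280E
s_4 = InvRound(s_3, k_4) = 0x2028
s_5 = InvRound(s_4, k_3) = 0xD520
s_6 = InvRound(s_5, k_2) = 0x2BD5
s_7 = InvRound(s_6, k_1) = 0x7F2B
s_8 = InvRound(s_7, k_0) = 0xF77F

0xF77F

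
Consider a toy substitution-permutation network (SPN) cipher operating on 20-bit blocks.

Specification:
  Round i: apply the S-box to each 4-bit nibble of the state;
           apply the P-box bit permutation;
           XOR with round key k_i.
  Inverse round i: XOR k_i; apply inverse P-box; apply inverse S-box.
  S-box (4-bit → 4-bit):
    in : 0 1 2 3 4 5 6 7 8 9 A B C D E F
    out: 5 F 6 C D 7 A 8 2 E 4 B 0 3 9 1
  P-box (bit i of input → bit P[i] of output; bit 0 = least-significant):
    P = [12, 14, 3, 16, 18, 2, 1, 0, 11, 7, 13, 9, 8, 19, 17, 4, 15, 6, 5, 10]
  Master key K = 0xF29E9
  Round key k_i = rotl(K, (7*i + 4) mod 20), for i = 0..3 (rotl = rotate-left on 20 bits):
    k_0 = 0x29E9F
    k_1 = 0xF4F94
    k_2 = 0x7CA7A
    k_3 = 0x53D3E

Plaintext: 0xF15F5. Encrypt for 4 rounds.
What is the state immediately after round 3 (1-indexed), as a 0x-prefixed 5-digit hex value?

0x4838E

s_0 = plaintext = 0xF15F5
s_1 = Round(s_0, k_0) = 0xC6707
s_2 = Round(s_1, k_1) = 0x24D86
s_3 = Round(s_2, k_2) = 0x4838E
s_4 = Round(s_3, k_3) = 0xC8B1A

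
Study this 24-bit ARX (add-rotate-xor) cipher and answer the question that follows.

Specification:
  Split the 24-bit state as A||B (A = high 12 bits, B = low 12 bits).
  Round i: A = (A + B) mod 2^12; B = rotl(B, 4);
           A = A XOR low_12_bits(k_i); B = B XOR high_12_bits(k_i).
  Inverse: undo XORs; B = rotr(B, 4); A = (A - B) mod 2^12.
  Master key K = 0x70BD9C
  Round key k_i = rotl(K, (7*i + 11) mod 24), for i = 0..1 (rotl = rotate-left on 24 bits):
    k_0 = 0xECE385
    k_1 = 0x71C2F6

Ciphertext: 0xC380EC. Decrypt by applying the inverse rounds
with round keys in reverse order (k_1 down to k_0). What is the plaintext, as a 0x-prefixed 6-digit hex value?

s_0 = ciphertext = 0xC380EC
s_1 = InvRound(s_0, k_1) = 0xE4F07F
s_2 = InvRound(s_1, k_0) = 0xBDF1EB

0xBDF1EB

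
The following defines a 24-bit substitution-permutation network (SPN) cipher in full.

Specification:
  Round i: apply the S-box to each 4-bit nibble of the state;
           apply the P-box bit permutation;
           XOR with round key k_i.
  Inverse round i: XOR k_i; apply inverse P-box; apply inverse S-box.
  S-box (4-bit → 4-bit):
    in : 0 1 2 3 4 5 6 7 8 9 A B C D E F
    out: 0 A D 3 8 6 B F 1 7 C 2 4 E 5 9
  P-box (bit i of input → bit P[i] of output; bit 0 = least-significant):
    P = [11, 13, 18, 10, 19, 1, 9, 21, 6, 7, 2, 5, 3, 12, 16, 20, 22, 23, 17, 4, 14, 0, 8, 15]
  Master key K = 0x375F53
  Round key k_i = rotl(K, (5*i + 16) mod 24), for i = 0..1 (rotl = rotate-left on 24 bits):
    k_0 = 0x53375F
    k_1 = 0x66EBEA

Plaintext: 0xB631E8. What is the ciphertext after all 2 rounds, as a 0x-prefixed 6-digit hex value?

s_0 = plaintext = 0xB631E8
s_1 = Round(s_0, k_0) = 0x9B2DE6
s_2 = Round(s_1, k_1) = 0xFF8447

0xFF8447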